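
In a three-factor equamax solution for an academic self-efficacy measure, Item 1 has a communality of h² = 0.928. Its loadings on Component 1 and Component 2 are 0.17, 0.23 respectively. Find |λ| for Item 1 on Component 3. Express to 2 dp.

Under orthogonal rotation h² = Σλ², so λ_Component 3² = h² − (0.0818) = 0.928 − 0.0818 = 0.8462.
|λ| = √0.8462 = 0.9199.

0.92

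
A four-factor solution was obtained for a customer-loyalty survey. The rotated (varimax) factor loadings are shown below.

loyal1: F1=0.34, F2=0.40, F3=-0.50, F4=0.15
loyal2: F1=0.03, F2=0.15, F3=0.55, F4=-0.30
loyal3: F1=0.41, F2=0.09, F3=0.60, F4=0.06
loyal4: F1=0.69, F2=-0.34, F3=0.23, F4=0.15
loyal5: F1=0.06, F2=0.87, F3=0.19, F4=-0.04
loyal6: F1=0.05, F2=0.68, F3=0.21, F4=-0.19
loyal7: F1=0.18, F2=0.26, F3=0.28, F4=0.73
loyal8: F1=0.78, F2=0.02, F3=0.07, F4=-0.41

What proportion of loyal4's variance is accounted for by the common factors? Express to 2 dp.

0.67

h² = 0.69² + (-0.34)² + 0.23² + 0.15² = 0.4761 + 0.1156 + 0.0529 + 0.0225 = 0.6671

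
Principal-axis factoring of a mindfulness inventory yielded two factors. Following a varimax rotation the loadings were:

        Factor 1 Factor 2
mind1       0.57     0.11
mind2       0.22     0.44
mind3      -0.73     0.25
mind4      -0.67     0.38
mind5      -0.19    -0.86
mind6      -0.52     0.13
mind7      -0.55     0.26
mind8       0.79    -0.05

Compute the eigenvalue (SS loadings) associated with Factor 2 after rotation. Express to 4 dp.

1.2392

SS loadings for Factor 2 = 0.11² + 0.44² + 0.25² + 0.38² + (-0.86)² + 0.13² + 0.26² + (-0.05)² = 0.0121 + 0.1936 + 0.0625 + 0.1444 + 0.7396 + 0.0169 + 0.0676 + 0.0025 = 1.2392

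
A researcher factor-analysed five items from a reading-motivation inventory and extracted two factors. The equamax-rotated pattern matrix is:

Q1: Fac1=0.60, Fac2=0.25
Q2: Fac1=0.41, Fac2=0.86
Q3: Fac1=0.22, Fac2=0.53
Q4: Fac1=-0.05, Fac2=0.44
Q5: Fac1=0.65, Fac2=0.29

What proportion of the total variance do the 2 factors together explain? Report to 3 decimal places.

SS loadings by factor: 1.0015, 1.3607; total = 2.3622.
Total variance with 5 standardized items is 5, so the solution explains 2.3622/5 = 0.4724.

0.472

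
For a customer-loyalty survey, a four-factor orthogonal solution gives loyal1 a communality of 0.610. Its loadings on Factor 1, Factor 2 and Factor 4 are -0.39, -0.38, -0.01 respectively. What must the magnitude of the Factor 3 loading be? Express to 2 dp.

0.56

Under orthogonal rotation h² = Σλ², so λ_Factor 3² = h² − (0.2966) = 0.610 − 0.2966 = 0.3134.
|λ| = √0.3134 = 0.5598.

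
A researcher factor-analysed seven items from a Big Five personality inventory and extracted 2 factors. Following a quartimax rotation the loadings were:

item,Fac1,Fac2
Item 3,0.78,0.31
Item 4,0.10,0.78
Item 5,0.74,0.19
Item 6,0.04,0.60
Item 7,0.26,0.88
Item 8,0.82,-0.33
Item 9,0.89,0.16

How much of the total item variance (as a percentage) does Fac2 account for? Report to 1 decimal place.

28.7%

SS loadings for Fac2 = 0.31² + 0.78² + 0.19² + 0.60² + 0.88² + (-0.33)² + 0.16² = 2.0095
With 7 standardized items, total variance = 7. Proportion = 2.0095/7 = 0.2871 → 28.71%.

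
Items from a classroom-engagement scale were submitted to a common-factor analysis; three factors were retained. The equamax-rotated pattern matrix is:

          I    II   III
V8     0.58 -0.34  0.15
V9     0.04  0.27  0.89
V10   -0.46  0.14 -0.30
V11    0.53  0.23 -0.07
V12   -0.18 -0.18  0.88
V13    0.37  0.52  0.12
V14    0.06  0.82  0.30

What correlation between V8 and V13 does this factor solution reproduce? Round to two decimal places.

r̂ = Σ λ_i·λ_j across factors = (0.58)(0.37) + (-0.34)(0.52) + (0.15)(0.12)
  = +0.2146 -0.1768 +0.0180 = 0.0558

0.06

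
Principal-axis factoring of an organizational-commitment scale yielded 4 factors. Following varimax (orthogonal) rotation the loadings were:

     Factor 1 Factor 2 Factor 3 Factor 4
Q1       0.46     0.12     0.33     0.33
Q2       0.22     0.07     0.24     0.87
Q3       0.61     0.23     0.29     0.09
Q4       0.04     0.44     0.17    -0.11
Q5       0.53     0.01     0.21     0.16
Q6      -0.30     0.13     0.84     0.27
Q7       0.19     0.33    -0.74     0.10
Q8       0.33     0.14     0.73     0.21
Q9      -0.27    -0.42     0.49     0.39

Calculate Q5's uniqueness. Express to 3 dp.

0.649

h² = 0.53² + 0.01² + 0.21² + 0.16² = 0.2809 + 0.0001 + 0.0441 + 0.0256 = 0.3507
Uniqueness u² = 1 − h² = 1 − 0.3507 = 0.6493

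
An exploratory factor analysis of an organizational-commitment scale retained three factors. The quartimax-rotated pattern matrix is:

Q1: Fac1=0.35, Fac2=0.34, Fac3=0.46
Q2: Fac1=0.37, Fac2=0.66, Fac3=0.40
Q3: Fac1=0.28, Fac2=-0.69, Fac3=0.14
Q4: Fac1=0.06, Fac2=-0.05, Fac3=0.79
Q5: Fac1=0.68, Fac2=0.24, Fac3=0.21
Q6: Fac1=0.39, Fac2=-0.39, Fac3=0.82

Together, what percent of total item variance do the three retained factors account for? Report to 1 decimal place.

SS loadings by factor: 0.9559, 1.2395, 1.7318; total = 3.9272.
Total variance with 6 standardized items is 6, so the solution explains 3.9272/6 = 0.6545 = 65.45%.

65.5%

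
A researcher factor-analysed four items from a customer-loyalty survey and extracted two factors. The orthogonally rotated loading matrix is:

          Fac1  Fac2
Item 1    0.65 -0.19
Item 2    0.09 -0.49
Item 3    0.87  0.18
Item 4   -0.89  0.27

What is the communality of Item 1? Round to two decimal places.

h² = 0.65² + (-0.19)² = 0.4225 + 0.0361 = 0.4586

0.46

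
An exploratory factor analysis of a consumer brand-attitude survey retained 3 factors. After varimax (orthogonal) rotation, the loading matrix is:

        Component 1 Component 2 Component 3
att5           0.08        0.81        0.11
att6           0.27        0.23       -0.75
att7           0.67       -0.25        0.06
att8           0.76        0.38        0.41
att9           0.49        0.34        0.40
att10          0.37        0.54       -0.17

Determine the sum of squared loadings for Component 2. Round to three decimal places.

SS loadings for Component 2 = 0.81² + 0.23² + (-0.25)² + 0.38² + 0.34² + 0.54² = 0.6561 + 0.0529 + 0.0625 + 0.1444 + 0.1156 + 0.2916 = 1.3231

1.323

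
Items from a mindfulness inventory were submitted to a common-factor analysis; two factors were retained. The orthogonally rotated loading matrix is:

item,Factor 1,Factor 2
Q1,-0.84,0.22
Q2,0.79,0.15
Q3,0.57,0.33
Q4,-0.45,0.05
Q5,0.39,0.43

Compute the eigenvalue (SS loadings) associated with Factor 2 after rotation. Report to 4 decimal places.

0.3672

SS loadings for Factor 2 = 0.22² + 0.15² + 0.33² + 0.05² + 0.43² = 0.0484 + 0.0225 + 0.1089 + 0.0025 + 0.1849 = 0.3672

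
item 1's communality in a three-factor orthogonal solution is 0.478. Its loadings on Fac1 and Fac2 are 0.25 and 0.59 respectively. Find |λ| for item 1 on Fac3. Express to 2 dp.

0.26

Under orthogonal rotation h² = Σλ², so λ_Fac3² = h² − (0.4106) = 0.478 − 0.4106 = 0.0674.
|λ| = √0.0674 = 0.2596.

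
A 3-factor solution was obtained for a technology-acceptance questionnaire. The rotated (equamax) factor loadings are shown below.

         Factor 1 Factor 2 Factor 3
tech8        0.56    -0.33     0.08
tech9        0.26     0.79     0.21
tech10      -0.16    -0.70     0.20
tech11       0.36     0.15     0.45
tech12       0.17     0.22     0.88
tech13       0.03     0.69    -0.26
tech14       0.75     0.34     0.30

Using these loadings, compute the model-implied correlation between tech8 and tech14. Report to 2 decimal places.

0.33

r̂ = Σ λ_i·λ_j across factors = (0.56)(0.75) + (-0.33)(0.34) + (0.08)(0.30)
  = +0.4200 -0.1122 +0.0240 = 0.3318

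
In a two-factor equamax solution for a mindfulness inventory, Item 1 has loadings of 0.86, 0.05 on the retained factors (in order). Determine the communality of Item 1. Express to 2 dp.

0.74

h² = 0.86² + 0.05² = 0.7396 + 0.0025 = 0.7421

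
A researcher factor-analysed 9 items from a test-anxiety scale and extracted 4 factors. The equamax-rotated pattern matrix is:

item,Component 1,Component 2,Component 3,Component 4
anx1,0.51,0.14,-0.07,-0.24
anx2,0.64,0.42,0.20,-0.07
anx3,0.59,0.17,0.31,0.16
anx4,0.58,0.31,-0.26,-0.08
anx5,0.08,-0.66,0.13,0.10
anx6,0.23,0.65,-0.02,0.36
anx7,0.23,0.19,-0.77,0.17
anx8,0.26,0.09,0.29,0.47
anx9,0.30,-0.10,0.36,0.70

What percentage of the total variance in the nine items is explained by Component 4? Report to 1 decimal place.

10.8%

SS loadings for Component 4 = (-0.24)² + (-0.07)² + 0.16² + (-0.08)² + 0.10² + 0.36² + 0.17² + 0.47² + 0.70² = 0.9739
With 9 standardized items, total variance = 9. Proportion = 0.9739/9 = 0.1082 → 10.82%.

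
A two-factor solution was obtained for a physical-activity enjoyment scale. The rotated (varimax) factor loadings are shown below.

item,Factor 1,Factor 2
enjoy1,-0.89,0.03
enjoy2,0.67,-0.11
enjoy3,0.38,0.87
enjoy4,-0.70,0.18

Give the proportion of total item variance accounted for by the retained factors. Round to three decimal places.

0.669

Communalities: 0.7930, 0.4610, 0.9013, 0.5224; Σh² = 2.6777.
Total variance with 4 standardized items is 4, so the solution explains 2.6777/4 = 0.6694.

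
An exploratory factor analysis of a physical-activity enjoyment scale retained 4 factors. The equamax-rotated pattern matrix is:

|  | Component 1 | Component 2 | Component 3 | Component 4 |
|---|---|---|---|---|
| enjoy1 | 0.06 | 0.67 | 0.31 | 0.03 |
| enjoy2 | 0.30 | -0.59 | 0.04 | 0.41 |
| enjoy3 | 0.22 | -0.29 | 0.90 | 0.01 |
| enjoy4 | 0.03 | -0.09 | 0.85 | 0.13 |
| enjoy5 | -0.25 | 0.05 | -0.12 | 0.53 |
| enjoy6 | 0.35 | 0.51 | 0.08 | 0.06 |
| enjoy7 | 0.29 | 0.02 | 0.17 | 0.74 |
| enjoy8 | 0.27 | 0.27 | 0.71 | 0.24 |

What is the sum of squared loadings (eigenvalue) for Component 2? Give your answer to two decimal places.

SS loadings for Component 2 = 0.67² + (-0.59)² + (-0.29)² + (-0.09)² + 0.05² + 0.51² + 0.02² + 0.27² = 0.4489 + 0.3481 + 0.0841 + 0.0081 + 0.0025 + 0.2601 + 0.0004 + 0.0729 = 1.2251

1.23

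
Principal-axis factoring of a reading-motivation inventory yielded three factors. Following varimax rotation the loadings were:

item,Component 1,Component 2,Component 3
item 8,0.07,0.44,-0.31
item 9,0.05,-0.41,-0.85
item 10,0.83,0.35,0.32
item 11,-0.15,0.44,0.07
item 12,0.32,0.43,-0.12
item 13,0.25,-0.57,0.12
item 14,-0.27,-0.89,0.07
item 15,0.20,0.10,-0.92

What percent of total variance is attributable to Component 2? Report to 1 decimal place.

24.9%

SS loadings for Component 2 = 0.44² + (-0.41)² + 0.35² + 0.44² + 0.43² + (-0.57)² + (-0.89)² + 0.10² = 1.9897
With 8 standardized items, total variance = 8. Proportion = 1.9897/8 = 0.2487 → 24.87%.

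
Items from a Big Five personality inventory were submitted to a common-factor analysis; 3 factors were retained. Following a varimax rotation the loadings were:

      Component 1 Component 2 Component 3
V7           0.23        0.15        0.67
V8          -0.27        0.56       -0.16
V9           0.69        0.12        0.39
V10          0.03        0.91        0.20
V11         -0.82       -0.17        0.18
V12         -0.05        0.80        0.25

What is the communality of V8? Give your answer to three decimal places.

h² = (-0.27)² + 0.56² + (-0.16)² = 0.0729 + 0.3136 + 0.0256 = 0.4121

0.412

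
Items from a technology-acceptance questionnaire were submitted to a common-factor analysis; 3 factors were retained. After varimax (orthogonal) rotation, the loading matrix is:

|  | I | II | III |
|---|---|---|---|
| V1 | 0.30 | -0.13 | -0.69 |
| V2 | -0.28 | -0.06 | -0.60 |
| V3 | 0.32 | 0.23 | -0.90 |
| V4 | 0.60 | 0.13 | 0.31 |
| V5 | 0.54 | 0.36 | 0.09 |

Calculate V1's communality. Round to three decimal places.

0.583

h² = 0.30² + (-0.13)² + (-0.69)² = 0.0900 + 0.0169 + 0.4761 = 0.5830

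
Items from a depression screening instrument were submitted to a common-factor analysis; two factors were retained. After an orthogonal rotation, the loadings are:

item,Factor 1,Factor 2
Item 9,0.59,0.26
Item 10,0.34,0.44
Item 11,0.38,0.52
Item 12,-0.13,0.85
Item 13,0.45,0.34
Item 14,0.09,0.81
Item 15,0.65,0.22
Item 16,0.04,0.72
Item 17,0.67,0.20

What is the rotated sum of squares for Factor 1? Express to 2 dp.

1.71

SS loadings for Factor 1 = 0.59² + 0.34² + 0.38² + (-0.13)² + 0.45² + 0.09² + 0.65² + 0.04² + 0.67² = 0.3481 + 0.1156 + 0.1444 + 0.0169 + 0.2025 + 0.0081 + 0.4225 + 0.0016 + 0.4489 = 1.7086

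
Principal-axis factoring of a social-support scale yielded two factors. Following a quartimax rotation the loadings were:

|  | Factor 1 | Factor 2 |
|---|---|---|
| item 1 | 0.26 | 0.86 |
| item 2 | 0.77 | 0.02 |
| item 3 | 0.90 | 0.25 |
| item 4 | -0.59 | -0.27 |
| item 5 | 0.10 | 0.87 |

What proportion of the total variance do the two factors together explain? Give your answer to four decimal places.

SS loadings by factor: 1.8286, 1.6323; total = 3.4609.
Total variance with 5 standardized items is 5, so the solution explains 3.4609/5 = 0.6922.

0.6922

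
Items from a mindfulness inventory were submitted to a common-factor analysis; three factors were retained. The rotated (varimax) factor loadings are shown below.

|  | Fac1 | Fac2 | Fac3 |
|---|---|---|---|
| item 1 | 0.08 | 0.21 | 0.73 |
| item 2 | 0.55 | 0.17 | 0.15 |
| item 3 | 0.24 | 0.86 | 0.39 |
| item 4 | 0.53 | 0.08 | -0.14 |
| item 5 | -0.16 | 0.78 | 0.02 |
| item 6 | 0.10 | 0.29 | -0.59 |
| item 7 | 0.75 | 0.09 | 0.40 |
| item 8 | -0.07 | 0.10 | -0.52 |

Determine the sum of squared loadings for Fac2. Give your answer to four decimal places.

1.5296

SS loadings for Fac2 = 0.21² + 0.17² + 0.86² + 0.08² + 0.78² + 0.29² + 0.09² + 0.10² = 0.0441 + 0.0289 + 0.7396 + 0.0064 + 0.6084 + 0.0841 + 0.0081 + 0.0100 = 1.5296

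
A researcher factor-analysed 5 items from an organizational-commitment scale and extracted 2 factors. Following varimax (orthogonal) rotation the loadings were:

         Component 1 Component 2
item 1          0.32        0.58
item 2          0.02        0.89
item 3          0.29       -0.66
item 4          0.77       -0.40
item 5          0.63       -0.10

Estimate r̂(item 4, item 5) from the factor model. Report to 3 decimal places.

0.525

r̂ = Σ λ_i·λ_j across factors = (0.77)(0.63) + (-0.40)(-0.10)
  = +0.4851 +0.0400 = 0.5251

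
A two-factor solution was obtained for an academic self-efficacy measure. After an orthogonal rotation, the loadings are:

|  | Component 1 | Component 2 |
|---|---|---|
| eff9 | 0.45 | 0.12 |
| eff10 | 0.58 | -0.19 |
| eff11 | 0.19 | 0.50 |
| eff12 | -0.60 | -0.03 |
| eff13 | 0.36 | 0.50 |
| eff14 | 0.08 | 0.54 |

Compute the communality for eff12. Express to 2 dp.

0.36

h² = (-0.60)² + (-0.03)² = 0.3600 + 0.0009 = 0.3609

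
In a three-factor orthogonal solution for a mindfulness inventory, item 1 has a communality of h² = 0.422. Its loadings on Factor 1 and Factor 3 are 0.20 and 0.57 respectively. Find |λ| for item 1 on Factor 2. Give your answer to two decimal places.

0.24

Under orthogonal rotation h² = Σλ², so λ_Factor 2² = h² − (0.3649) = 0.422 − 0.3649 = 0.0571.
|λ| = √0.0571 = 0.2390.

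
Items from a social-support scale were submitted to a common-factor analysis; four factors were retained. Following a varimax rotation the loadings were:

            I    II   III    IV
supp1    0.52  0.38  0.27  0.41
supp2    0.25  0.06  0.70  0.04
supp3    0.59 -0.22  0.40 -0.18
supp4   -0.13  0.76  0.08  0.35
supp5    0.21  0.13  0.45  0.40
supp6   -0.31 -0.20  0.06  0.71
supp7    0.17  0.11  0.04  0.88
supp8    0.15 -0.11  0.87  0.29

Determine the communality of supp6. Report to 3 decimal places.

h² = (-0.31)² + (-0.20)² + 0.06² + 0.71² = 0.0961 + 0.0400 + 0.0036 + 0.5041 = 0.6438

0.644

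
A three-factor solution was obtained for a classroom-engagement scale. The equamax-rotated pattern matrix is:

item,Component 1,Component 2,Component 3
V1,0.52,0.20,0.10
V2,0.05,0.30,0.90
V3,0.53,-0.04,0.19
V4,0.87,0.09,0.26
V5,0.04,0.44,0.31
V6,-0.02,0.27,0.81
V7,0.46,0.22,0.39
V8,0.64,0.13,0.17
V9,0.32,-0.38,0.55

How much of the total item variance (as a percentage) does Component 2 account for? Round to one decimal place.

SS loadings for Component 2 = 0.20² + 0.30² + (-0.04)² + 0.09² + 0.44² + 0.27² + 0.22² + 0.13² + (-0.38)² = 0.6159
With 9 standardized items, total variance = 9. Proportion = 0.6159/9 = 0.0684 → 6.84%.

6.8%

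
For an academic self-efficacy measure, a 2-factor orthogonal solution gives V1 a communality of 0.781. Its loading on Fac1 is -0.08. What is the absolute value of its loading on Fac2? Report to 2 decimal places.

Under orthogonal rotation h² = Σλ², so λ_Fac2² = h² − (0.0064) = 0.781 − 0.0064 = 0.7746.
|λ| = √0.7746 = 0.8801.

0.88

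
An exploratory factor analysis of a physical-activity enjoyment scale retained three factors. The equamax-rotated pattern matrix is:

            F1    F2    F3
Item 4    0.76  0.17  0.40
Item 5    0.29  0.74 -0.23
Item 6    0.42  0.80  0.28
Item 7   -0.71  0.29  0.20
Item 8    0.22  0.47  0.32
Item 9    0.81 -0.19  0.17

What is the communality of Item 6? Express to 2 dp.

h² = 0.42² + 0.80² + 0.28² = 0.1764 + 0.6400 + 0.0784 = 0.8948

0.89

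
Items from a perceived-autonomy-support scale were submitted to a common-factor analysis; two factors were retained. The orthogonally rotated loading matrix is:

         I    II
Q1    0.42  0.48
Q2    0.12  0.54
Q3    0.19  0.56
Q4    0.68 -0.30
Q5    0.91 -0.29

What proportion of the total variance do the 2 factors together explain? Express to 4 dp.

SS loadings by factor: 1.5174, 1.0097; total = 2.5271.
Total variance with 5 standardized items is 5, so the solution explains 2.5271/5 = 0.5054.

0.5054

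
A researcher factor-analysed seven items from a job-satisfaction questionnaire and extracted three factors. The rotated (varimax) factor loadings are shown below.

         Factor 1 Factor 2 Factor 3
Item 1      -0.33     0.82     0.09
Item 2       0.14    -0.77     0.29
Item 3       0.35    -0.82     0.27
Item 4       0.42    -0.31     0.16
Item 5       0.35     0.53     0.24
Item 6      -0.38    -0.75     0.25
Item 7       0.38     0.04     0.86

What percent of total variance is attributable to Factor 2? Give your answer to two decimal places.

SS loadings for Factor 2 = 0.82² + (-0.77)² + (-0.82)² + (-0.31)² + 0.53² + (-0.75)² + 0.04² = 2.8788
With 7 standardized items, total variance = 7. Proportion = 2.8788/7 = 0.4113 → 41.13%.

41.13%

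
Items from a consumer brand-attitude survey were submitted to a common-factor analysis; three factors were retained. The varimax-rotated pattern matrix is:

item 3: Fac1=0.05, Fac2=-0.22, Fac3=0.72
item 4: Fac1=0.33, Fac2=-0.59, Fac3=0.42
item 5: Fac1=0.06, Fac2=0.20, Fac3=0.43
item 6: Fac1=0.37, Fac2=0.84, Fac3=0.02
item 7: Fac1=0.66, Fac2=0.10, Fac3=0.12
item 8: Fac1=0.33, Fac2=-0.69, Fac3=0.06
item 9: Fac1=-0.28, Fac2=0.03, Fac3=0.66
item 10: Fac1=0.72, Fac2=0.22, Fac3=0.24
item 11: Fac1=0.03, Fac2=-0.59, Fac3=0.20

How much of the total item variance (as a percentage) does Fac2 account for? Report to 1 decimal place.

22.5%

SS loadings for Fac2 = (-0.22)² + (-0.59)² + 0.20² + 0.84² + 0.10² + (-0.69)² + 0.03² + 0.22² + (-0.59)² = 2.0256
With 9 standardized items, total variance = 9. Proportion = 2.0256/9 = 0.2251 → 22.51%.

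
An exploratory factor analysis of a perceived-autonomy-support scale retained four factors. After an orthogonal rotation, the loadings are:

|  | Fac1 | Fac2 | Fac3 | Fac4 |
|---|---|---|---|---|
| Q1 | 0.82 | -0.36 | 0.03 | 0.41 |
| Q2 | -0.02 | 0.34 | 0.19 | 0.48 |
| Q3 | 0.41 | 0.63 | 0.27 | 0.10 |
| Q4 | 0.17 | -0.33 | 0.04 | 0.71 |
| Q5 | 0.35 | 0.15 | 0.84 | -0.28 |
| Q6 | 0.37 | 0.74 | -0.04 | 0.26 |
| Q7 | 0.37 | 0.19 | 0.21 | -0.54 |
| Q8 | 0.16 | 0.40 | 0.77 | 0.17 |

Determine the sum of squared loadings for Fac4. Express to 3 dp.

1.379

SS loadings for Fac4 = 0.41² + 0.48² + 0.10² + 0.71² + (-0.28)² + 0.26² + (-0.54)² + 0.17² = 0.1681 + 0.2304 + 0.0100 + 0.5041 + 0.0784 + 0.0676 + 0.2916 + 0.0289 = 1.3791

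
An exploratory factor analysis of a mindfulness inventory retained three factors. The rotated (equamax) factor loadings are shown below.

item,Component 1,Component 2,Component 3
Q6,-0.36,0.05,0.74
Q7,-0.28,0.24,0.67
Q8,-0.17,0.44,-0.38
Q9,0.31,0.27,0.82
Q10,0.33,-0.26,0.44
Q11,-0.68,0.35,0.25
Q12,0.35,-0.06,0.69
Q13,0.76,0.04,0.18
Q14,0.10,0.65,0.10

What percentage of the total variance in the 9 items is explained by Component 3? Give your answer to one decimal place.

28.8%

SS loadings for Component 3 = 0.74² + 0.67² + (-0.38)² + 0.82² + 0.44² + 0.25² + 0.69² + 0.18² + 0.10² = 2.5879
With 9 standardized items, total variance = 9. Proportion = 2.5879/9 = 0.2875 → 28.75%.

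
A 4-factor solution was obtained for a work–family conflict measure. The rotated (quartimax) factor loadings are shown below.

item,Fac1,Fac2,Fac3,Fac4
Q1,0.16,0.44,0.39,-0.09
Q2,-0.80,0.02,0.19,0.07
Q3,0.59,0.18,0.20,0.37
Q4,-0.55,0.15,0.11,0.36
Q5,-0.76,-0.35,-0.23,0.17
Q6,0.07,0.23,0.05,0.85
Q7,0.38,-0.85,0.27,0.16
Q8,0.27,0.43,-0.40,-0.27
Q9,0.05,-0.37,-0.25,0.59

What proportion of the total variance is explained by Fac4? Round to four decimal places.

SS loadings for Fac4 = (-0.09)² + 0.07² + 0.37² + 0.36² + 0.17² + 0.85² + 0.16² + (-0.27)² + 0.59² = 1.4775
Proportion of variance = 1.4775 / 9 = 0.1642.

0.1642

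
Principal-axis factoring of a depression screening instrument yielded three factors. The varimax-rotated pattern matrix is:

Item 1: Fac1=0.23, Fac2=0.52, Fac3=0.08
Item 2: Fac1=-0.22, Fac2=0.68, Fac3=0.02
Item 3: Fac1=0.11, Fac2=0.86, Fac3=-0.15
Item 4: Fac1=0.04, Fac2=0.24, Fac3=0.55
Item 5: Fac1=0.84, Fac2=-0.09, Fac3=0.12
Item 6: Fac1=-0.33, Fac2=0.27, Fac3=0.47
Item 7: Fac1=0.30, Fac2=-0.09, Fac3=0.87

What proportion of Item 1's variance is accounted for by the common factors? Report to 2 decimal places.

h² = 0.23² + 0.52² + 0.08² = 0.0529 + 0.2704 + 0.0064 = 0.3297

0.33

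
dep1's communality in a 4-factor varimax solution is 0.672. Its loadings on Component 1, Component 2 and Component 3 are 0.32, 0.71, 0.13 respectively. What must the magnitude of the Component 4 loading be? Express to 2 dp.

Under orthogonal rotation h² = Σλ², so λ_Component 4² = h² − (0.6234) = 0.672 − 0.6234 = 0.0486.
|λ| = √0.0486 = 0.2205.

0.22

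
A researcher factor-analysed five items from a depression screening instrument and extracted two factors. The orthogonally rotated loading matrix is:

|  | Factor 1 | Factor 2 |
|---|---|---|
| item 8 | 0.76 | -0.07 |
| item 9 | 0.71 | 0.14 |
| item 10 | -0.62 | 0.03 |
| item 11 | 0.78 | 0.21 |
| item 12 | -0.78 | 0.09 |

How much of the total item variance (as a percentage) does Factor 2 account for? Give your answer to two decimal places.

SS loadings for Factor 2 = (-0.07)² + 0.14² + 0.03² + 0.21² + 0.09² = 0.0776
With 5 standardized items, total variance = 5. Proportion = 0.0776/5 = 0.0155 → 1.55%.

1.55%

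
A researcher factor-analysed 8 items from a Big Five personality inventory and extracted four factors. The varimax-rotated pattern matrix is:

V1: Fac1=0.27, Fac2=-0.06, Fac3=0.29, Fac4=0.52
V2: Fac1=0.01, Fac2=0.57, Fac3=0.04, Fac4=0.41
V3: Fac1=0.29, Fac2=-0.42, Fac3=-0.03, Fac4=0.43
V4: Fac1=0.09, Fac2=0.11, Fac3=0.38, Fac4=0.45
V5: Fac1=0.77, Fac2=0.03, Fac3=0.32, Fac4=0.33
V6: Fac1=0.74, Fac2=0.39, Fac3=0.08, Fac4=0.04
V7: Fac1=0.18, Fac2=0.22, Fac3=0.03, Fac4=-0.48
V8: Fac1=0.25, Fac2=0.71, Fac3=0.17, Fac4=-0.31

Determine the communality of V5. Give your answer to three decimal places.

h² = 0.77² + 0.03² + 0.32² + 0.33² = 0.5929 + 0.0009 + 0.1024 + 0.1089 = 0.8051

0.805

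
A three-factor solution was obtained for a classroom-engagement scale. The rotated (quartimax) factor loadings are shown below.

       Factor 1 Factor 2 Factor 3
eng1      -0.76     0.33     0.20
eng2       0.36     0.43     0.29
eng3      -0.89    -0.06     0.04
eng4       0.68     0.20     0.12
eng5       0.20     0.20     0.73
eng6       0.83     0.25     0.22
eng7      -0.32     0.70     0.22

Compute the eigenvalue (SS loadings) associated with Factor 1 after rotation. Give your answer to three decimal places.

SS loadings for Factor 1 = (-0.76)² + 0.36² + (-0.89)² + 0.68² + 0.20² + 0.83² + (-0.32)² = 0.5776 + 0.1296 + 0.7921 + 0.4624 + 0.0400 + 0.6889 + 0.1024 = 2.7930

2.793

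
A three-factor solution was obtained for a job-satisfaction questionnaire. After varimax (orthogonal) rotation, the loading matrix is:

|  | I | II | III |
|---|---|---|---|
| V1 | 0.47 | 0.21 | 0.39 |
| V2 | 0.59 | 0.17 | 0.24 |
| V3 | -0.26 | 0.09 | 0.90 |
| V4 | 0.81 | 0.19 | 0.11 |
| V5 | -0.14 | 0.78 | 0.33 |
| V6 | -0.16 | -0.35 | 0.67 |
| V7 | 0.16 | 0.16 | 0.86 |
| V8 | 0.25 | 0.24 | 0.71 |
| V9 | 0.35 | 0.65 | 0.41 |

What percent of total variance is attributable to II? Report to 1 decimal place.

SS loadings for II = 0.21² + 0.17² + 0.09² + 0.19² + 0.78² + (-0.35)² + 0.16² + 0.24² + 0.65² = 1.3538
With 9 standardized items, total variance = 9. Proportion = 1.3538/9 = 0.1504 → 15.04%.

15.0%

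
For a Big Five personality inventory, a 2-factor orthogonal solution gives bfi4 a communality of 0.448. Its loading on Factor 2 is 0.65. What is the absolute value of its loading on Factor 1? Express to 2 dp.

Under orthogonal rotation h² = Σλ², so λ_Factor 1² = h² − (0.4225) = 0.448 − 0.4225 = 0.0255.
|λ| = √0.0255 = 0.1597.

0.16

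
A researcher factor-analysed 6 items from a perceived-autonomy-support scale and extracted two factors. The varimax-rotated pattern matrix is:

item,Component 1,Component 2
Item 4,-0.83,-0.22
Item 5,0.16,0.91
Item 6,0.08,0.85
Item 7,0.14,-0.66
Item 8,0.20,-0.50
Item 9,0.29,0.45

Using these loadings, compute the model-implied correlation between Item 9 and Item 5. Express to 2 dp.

r̂ = Σ λ_i·λ_j across factors = (0.29)(0.16) + (0.45)(0.91)
  = +0.0464 +0.4095 = 0.4559

0.46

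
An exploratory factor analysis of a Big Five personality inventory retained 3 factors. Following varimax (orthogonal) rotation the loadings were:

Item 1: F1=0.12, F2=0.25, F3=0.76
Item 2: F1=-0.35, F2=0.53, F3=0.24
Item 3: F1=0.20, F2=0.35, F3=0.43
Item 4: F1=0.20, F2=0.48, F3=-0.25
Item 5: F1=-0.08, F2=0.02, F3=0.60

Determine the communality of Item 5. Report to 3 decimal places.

h² = (-0.08)² + 0.02² + 0.60² = 0.0064 + 0.0004 + 0.3600 = 0.3668

0.367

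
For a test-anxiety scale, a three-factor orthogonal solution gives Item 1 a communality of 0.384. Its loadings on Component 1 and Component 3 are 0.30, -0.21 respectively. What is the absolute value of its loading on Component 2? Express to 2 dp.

Under orthogonal rotation h² = Σλ², so λ_Component 2² = h² − (0.1341) = 0.384 − 0.1341 = 0.2499.
|λ| = √0.2499 = 0.4999.

0.50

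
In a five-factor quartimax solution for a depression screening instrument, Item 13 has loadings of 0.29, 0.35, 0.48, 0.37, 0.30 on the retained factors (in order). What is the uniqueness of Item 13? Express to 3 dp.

0.336

h² = 0.29² + 0.35² + 0.48² + 0.37² + 0.30² = 0.0841 + 0.1225 + 0.2304 + 0.1369 + 0.0900 = 0.6639
Uniqueness u² = 1 − h² = 1 − 0.6639 = 0.3361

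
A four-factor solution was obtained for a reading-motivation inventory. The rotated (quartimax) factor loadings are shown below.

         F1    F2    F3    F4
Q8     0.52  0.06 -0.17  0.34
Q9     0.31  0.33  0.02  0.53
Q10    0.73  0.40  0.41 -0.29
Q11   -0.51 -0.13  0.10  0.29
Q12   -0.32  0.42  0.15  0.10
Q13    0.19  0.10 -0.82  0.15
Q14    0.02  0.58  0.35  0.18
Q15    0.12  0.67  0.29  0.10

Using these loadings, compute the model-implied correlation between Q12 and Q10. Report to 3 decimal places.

-0.033

r̂ = Σ λ_i·λ_j across factors = (-0.32)(0.73) + (0.42)(0.40) + (0.15)(0.41) + (0.10)(-0.29)
  = -0.2336 +0.1680 +0.0615 -0.0290 = -0.0331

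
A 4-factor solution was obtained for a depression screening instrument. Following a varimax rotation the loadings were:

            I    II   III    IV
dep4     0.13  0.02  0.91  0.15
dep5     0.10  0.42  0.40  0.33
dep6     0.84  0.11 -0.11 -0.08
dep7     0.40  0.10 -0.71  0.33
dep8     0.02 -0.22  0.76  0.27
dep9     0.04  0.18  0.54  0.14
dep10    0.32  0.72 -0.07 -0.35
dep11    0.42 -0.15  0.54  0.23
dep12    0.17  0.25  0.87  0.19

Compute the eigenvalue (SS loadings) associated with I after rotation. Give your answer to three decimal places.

1.202

SS loadings for I = 0.13² + 0.10² + 0.84² + 0.40² + 0.02² + 0.04² + 0.32² + 0.42² + 0.17² = 0.0169 + 0.0100 + 0.7056 + 0.1600 + 0.0004 + 0.0016 + 0.1024 + 0.1764 + 0.0289 = 1.2022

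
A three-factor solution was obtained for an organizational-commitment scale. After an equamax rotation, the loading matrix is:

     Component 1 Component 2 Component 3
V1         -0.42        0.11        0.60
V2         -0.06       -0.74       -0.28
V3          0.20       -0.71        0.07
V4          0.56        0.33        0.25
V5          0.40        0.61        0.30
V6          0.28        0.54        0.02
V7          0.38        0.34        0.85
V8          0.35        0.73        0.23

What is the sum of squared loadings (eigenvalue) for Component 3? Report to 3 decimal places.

1.372

SS loadings for Component 3 = 0.60² + (-0.28)² + 0.07² + 0.25² + 0.30² + 0.02² + 0.85² + 0.23² = 0.3600 + 0.0784 + 0.0049 + 0.0625 + 0.0900 + 0.0004 + 0.7225 + 0.0529 = 1.3716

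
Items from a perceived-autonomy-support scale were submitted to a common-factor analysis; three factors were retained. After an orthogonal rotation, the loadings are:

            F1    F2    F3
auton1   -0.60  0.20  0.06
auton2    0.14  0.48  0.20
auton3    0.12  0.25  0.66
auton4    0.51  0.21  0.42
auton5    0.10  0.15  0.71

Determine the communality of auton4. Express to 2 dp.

h² = 0.51² + 0.21² + 0.42² = 0.2601 + 0.0441 + 0.1764 = 0.4806

0.48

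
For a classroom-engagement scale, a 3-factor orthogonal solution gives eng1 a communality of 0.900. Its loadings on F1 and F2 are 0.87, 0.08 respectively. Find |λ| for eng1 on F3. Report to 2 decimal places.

0.37

Under orthogonal rotation h² = Σλ², so λ_F3² = h² − (0.7633) = 0.900 − 0.7633 = 0.1367.
|λ| = √0.1367 = 0.3697.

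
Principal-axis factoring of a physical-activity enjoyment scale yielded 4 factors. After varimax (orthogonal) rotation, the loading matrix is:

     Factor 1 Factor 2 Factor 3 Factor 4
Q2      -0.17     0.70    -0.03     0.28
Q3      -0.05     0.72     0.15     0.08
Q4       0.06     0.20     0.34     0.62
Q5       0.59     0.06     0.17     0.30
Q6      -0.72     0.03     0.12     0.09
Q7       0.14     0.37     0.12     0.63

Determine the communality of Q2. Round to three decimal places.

h² = (-0.17)² + 0.70² + (-0.03)² + 0.28² = 0.0289 + 0.4900 + 0.0009 + 0.0784 = 0.5982

0.598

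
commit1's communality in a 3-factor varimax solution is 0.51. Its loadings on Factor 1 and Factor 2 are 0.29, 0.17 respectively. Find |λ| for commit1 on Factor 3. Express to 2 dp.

0.63

Under orthogonal rotation h² = Σλ², so λ_Factor 3² = h² − (0.1130) = 0.51 − 0.1130 = 0.3970.
|λ| = √0.3970 = 0.6301.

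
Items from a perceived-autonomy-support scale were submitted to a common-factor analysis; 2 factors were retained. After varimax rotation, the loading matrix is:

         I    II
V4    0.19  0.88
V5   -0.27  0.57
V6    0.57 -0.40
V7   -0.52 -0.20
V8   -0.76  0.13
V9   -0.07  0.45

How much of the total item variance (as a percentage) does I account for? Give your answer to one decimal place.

21.4%

SS loadings for I = 0.19² + (-0.27)² + 0.57² + (-0.52)² + (-0.76)² + (-0.07)² = 1.2868
With 6 standardized items, total variance = 6. Proportion = 1.2868/6 = 0.2145 → 21.45%.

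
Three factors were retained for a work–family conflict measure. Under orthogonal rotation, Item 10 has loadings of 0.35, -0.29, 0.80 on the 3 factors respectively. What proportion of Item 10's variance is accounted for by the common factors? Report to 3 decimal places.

h² = 0.35² + (-0.29)² + 0.80² = 0.1225 + 0.0841 + 0.6400 = 0.8466

0.847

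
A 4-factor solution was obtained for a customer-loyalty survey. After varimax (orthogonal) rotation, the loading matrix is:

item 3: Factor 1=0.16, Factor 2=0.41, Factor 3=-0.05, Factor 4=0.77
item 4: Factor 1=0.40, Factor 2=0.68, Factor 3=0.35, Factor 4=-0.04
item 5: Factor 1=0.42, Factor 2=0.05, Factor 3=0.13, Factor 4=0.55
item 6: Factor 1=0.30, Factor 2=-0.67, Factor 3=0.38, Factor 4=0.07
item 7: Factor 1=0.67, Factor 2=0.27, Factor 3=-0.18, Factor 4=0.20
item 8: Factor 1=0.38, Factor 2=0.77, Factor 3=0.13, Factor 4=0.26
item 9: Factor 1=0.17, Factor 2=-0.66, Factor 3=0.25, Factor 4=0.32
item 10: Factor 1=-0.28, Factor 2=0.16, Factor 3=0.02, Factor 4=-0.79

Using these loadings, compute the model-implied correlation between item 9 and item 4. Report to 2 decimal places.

-0.31

r̂ = Σ λ_i·λ_j across factors = (0.17)(0.40) + (-0.66)(0.68) + (0.25)(0.35) + (0.32)(-0.04)
  = +0.0680 -0.4488 +0.0875 -0.0128 = -0.3061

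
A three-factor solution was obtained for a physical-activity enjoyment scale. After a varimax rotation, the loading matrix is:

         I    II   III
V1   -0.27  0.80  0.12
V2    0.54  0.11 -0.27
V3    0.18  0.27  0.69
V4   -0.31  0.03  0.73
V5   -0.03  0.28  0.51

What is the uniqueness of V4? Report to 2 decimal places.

0.37

h² = (-0.31)² + 0.03² + 0.73² = 0.0961 + 0.0009 + 0.5329 = 0.6299
Uniqueness u² = 1 − h² = 1 − 0.6299 = 0.3701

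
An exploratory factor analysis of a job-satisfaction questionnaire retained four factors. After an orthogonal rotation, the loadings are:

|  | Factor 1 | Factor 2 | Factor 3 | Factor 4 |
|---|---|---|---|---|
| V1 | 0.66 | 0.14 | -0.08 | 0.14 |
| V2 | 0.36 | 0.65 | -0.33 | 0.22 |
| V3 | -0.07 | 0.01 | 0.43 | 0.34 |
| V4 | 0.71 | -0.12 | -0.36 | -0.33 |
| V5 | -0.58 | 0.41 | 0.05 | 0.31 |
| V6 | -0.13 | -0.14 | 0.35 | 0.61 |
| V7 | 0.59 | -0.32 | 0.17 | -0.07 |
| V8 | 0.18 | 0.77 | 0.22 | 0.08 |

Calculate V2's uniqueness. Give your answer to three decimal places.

0.291

h² = 0.36² + 0.65² + (-0.33)² + 0.22² = 0.1296 + 0.4225 + 0.1089 + 0.0484 = 0.7094
Uniqueness u² = 1 − h² = 1 − 0.7094 = 0.2906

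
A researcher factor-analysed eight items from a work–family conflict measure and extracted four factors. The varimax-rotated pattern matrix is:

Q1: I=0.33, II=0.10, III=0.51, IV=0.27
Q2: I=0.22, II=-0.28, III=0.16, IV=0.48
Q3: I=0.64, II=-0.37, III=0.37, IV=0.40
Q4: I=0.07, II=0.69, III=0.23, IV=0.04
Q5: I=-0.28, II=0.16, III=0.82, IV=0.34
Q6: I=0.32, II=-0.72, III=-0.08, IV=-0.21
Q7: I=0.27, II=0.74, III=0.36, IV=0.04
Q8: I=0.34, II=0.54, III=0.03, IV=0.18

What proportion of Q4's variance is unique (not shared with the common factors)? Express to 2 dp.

0.46

h² = 0.07² + 0.69² + 0.23² + 0.04² = 0.0049 + 0.4761 + 0.0529 + 0.0016 = 0.5355
Uniqueness u² = 1 − h² = 1 − 0.5355 = 0.4645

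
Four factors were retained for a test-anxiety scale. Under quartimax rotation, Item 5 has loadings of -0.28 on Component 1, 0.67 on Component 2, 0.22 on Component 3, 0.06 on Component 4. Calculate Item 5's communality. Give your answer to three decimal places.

h² = (-0.28)² + 0.67² + 0.22² + 0.06² = 0.0784 + 0.4489 + 0.0484 + 0.0036 = 0.5793

0.579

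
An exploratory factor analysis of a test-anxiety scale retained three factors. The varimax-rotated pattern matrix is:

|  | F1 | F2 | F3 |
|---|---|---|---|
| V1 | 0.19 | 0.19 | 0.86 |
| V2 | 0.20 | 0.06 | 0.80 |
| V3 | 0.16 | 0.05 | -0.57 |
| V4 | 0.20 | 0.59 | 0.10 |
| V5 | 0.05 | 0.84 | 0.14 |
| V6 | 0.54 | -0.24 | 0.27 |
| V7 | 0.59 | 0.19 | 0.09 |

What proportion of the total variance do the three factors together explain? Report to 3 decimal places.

SS loadings by factor: 0.7839, 1.1896, 1.8151; total = 3.7886.
Total variance with 7 standardized items is 7, so the solution explains 3.7886/7 = 0.5412.

0.541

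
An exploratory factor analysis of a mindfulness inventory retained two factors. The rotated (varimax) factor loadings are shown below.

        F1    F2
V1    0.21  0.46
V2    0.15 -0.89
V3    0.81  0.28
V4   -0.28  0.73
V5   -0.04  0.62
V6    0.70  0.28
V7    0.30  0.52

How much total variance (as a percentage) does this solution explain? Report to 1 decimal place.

Communalities: 0.2557, 0.8146, 0.7345, 0.6113, 0.3860, 0.5684, 0.3604; Σh² = 3.7309.
Total variance with 7 standardized items is 7, so the solution explains 3.7309/7 = 0.5330 = 53.30%.

53.3%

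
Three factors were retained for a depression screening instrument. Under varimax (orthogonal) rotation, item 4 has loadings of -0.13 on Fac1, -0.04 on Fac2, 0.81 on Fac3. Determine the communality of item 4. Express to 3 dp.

h² = (-0.13)² + (-0.04)² + 0.81² = 0.0169 + 0.0016 + 0.6561 = 0.6746

0.675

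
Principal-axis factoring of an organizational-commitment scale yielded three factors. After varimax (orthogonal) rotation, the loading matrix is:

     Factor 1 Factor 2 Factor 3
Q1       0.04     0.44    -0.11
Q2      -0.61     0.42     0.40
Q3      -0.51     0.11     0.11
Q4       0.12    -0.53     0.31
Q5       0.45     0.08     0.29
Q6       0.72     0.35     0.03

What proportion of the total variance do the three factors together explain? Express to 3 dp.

0.421

Communalities: 0.2073, 0.7085, 0.2843, 0.3914, 0.2930, 0.6418; Σh² = 2.5263.
Total variance with 6 standardized items is 6, so the solution explains 2.5263/6 = 0.4210.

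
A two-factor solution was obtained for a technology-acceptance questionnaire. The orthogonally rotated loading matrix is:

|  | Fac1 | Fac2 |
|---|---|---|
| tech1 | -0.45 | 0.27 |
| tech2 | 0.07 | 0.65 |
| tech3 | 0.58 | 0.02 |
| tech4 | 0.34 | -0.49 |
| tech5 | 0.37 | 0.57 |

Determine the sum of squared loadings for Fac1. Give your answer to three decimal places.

SS loadings for Fac1 = (-0.45)² + 0.07² + 0.58² + 0.34² + 0.37² = 0.2025 + 0.0049 + 0.3364 + 0.1156 + 0.1369 = 0.7963

0.796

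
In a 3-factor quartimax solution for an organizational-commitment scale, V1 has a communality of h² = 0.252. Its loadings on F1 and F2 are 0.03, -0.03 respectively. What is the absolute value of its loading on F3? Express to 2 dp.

Under orthogonal rotation h² = Σλ², so λ_F3² = h² − (0.0018) = 0.252 − 0.0018 = 0.2502.
|λ| = √0.2502 = 0.5002.

0.50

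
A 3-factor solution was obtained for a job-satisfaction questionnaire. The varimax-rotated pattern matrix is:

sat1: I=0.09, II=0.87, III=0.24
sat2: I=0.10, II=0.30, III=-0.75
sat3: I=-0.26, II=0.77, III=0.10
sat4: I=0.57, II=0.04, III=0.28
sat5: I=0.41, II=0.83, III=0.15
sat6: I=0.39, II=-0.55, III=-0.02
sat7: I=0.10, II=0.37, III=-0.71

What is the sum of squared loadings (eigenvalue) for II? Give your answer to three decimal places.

2.570

SS loadings for II = 0.87² + 0.30² + 0.77² + 0.04² + 0.83² + (-0.55)² + 0.37² = 0.7569 + 0.0900 + 0.5929 + 0.0016 + 0.6889 + 0.3025 + 0.1369 = 2.5697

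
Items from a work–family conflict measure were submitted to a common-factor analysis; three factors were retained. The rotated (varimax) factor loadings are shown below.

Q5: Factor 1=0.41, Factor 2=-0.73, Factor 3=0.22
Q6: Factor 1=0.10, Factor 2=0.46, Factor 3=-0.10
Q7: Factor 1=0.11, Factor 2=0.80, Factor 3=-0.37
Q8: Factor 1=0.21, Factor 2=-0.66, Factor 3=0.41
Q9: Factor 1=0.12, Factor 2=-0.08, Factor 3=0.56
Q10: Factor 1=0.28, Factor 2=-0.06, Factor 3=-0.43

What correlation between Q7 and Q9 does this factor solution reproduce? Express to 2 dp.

-0.26

r̂ = Σ λ_i·λ_j across factors = (0.11)(0.12) + (0.80)(-0.08) + (-0.37)(0.56)
  = +0.0132 -0.0640 -0.2072 = -0.2580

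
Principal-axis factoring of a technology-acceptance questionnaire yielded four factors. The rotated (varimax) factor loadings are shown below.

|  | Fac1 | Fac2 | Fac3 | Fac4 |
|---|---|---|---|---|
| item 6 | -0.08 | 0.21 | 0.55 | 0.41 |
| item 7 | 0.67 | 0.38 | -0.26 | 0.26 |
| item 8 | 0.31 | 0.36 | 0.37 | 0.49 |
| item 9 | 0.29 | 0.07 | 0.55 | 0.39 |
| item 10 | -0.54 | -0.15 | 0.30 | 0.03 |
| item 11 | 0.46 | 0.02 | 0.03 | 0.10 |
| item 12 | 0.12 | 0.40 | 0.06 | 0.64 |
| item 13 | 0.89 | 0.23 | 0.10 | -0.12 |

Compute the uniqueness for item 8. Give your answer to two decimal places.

h² = 0.31² + 0.36² + 0.37² + 0.49² = 0.0961 + 0.1296 + 0.1369 + 0.2401 = 0.6027
Uniqueness u² = 1 − h² = 1 − 0.6027 = 0.3973

0.40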